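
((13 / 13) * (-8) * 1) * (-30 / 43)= 240 / 43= 5.58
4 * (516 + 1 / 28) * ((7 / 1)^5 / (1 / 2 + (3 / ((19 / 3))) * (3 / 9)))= 1318297862 / 25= 52731914.48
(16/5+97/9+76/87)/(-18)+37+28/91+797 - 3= 253604477/305370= 830.48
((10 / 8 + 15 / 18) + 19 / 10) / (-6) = -239 / 360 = -0.66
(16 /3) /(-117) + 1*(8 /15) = 856 /1755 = 0.49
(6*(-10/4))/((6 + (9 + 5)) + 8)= -15/28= -0.54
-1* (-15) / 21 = 5 / 7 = 0.71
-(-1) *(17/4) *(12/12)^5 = 17/4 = 4.25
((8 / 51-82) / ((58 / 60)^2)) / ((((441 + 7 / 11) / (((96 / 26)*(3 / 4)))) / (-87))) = 47.78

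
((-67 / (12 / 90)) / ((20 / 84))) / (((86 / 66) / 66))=-4596669 / 43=-106899.28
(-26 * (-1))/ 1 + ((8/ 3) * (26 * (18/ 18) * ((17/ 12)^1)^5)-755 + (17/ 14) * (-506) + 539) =-133512949/ 326592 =-408.81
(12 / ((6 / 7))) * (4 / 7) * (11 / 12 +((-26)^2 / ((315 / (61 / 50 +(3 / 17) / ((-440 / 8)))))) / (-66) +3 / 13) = 5599235098 / 631756125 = 8.86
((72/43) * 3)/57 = 72/817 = 0.09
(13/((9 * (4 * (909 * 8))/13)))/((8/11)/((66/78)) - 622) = -20449/19675763136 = -0.00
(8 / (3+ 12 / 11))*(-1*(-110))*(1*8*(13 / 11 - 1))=2816 / 9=312.89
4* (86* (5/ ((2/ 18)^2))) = 139320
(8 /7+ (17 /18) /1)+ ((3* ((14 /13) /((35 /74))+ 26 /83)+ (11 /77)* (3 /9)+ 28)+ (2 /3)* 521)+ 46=293143187 /679770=431.24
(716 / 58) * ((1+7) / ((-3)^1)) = -2864 / 87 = -32.92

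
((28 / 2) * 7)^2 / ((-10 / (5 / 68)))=-70.62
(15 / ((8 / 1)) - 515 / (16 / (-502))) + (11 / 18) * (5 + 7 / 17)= 2472986 / 153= 16163.31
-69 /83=-0.83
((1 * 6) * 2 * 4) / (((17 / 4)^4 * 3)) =4096 / 83521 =0.05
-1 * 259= -259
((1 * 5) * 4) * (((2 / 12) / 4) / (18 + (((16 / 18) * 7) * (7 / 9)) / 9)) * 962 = 43.25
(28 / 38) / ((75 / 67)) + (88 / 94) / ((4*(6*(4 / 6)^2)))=399713 / 535800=0.75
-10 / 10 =-1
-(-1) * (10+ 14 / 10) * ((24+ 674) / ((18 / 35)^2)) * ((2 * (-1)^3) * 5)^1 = -8122975 / 27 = -300850.93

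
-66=-66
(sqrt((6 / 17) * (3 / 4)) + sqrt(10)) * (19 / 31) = 57 * sqrt(34) / 1054 + 19 * sqrt(10) / 31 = 2.25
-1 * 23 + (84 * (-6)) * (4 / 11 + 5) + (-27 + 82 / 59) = -2751.88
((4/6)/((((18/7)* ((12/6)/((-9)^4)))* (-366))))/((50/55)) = -6237/2440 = -2.56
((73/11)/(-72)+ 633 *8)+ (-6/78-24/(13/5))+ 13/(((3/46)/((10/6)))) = 55462723/10296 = 5386.82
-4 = -4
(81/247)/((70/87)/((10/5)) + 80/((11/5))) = 77517/8690695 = 0.01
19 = 19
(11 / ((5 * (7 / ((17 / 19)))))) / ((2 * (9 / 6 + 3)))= 187 / 5985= 0.03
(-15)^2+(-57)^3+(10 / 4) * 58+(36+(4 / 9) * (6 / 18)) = -4989245 / 27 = -184786.85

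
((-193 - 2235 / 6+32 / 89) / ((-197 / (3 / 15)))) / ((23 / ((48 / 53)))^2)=23177088 / 26053354213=0.00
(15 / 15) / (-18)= -1 / 18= -0.06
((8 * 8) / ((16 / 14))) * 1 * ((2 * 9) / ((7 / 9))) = 1296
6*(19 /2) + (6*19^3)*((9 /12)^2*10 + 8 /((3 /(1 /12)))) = 2888323 /12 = 240693.58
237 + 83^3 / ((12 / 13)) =7436075 / 12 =619672.92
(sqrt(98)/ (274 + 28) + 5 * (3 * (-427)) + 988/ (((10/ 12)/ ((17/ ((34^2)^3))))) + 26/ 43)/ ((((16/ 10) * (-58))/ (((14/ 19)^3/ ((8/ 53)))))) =284329012044833203/ 1554468167201408-636265 * sqrt(2)/ 961137952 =182.91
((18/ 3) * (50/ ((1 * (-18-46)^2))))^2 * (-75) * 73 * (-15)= 461953125/ 1048576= 440.55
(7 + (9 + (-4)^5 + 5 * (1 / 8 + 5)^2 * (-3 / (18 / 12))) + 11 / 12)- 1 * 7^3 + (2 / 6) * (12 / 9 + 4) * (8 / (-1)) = -468565 / 288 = -1626.96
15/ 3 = 5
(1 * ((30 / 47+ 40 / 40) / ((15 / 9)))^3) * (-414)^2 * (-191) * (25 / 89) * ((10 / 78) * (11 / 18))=-82199450536434 / 120123211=-684292.82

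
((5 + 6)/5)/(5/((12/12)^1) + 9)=11/70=0.16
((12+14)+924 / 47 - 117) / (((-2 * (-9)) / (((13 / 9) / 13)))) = -3353 / 7614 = -0.44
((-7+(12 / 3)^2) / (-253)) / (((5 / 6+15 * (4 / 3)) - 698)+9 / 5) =270 / 5126033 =0.00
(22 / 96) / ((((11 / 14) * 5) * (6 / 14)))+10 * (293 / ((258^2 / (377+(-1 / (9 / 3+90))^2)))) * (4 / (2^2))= 96321356249 / 5757120360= 16.73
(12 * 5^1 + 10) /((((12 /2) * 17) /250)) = 171.57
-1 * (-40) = 40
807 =807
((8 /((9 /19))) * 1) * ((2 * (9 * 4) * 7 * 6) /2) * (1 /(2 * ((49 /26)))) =47424 /7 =6774.86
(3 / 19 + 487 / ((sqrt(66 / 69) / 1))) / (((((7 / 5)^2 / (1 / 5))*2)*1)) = 15 / 1862 + 2435*sqrt(506) / 2156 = 25.41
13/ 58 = 0.22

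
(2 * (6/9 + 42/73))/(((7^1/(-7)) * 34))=-16/219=-0.07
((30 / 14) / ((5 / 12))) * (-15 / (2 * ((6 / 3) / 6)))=-810 / 7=-115.71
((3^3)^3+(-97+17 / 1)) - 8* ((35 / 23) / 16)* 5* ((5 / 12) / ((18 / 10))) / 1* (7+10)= 97313329 / 4968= 19588.03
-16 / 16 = -1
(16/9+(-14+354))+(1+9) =351.78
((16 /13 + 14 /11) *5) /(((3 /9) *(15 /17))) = 6086 /143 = 42.56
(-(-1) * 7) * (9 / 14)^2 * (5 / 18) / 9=5 / 56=0.09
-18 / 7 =-2.57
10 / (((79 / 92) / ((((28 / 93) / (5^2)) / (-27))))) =-5152 / 991845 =-0.01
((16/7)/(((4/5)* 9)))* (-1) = -20/63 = -0.32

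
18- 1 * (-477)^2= -227511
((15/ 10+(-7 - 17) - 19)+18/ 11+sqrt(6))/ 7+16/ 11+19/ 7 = -235/ 154+sqrt(6)/ 7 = -1.18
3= 3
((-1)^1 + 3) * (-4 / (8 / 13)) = -13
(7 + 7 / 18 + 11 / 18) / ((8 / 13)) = 13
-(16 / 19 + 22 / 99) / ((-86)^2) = -91 / 632358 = -0.00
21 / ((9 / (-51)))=-119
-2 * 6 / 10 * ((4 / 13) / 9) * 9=-24 / 65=-0.37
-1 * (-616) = 616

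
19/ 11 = 1.73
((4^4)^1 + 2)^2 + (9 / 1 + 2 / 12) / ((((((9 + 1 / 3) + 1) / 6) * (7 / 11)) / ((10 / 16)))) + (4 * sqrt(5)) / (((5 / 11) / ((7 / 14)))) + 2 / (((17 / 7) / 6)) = 22 * sqrt(5) / 5 + 1964736867 / 29512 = 66584.01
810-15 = 795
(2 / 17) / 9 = 2 / 153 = 0.01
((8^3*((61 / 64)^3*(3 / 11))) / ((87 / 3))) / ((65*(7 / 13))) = 680943 / 5716480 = 0.12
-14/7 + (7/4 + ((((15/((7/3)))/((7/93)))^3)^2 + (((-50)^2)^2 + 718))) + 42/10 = 107450827261479473707739/276825744020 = 388153304317.38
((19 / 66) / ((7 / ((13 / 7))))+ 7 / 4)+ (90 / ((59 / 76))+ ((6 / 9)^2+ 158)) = 316207165 / 1144836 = 276.20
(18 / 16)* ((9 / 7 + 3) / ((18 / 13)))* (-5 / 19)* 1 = -975 / 1064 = -0.92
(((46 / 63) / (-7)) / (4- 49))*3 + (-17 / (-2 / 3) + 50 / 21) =368957 / 13230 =27.89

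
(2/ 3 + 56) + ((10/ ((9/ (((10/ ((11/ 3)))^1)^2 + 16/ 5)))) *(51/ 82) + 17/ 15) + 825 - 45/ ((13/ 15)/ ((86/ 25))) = 688336456/ 967395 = 711.54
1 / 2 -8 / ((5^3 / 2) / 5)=-7 / 50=-0.14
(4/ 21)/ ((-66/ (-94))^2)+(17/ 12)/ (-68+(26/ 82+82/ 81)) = 7395249361/ 20253975588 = 0.37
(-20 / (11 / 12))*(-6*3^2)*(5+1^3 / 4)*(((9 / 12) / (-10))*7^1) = -35721 / 11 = -3247.36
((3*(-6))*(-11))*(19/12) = 627/2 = 313.50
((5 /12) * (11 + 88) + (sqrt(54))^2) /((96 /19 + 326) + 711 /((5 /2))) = 36195 /233872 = 0.15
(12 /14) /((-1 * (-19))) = 0.05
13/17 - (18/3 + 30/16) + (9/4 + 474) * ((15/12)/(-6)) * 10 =-271809/272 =-999.30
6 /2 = 3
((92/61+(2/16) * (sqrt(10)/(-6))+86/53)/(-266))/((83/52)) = -0.01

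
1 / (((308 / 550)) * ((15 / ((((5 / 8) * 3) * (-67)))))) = -1675 / 112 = -14.96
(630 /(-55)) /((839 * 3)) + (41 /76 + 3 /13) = 0.77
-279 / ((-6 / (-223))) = -20739 / 2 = -10369.50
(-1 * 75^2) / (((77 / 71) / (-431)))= 172130625 / 77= 2235462.66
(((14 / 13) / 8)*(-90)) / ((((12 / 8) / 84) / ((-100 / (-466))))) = -441000 / 3029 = -145.59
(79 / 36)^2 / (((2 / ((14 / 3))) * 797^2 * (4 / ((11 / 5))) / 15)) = 480557 / 3292923456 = 0.00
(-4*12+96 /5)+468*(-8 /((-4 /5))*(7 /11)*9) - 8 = 1472176 /55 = 26766.84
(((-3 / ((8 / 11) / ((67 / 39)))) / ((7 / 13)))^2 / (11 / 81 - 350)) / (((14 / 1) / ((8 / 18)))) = -4888521 / 311048864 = -0.02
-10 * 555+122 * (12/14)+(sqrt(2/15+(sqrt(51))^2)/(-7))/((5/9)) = -38118/7 -3 * sqrt(11505)/175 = -5447.27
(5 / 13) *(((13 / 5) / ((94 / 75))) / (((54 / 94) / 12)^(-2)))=6075 / 3322336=0.00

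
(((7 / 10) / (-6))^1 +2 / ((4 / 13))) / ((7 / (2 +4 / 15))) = 6511 / 3150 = 2.07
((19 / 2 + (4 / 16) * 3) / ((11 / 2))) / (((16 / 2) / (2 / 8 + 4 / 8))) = 123 / 704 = 0.17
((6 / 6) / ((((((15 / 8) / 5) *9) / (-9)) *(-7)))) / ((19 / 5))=40 / 399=0.10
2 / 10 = 1 / 5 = 0.20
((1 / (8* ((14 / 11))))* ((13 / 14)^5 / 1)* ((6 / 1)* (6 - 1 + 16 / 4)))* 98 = 110274021 / 307328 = 358.82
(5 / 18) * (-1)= -5 / 18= -0.28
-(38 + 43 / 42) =-1639 / 42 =-39.02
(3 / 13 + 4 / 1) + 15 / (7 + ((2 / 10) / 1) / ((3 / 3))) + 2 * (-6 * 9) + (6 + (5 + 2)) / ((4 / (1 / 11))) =-86993 / 858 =-101.39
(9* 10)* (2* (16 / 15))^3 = 65536 / 75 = 873.81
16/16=1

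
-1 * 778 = -778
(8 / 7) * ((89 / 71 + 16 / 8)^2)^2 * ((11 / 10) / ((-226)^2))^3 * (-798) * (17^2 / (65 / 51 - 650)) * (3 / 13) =9551907415574219619 / 91020357802261990400686180000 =0.00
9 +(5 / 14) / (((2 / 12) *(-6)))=121 / 14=8.64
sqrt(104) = 2 * sqrt(26) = 10.20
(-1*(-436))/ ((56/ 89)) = 9701/ 14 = 692.93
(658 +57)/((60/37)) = 5291/12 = 440.92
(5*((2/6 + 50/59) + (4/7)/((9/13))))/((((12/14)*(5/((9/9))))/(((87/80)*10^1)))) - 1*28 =-21635/8496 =-2.55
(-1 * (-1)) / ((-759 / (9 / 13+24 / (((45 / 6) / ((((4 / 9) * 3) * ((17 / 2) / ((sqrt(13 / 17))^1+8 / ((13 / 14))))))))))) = -203538029 / 31236603255+91936 * sqrt(221) / 2402815635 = -0.01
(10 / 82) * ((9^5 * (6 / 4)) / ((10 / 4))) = 177147 / 41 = 4320.66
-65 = -65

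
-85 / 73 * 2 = -170 / 73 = -2.33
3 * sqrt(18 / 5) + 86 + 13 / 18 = 9 * sqrt(10) / 5 + 1561 / 18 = 92.41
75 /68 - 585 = -583.90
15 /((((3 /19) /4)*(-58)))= -190 /29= -6.55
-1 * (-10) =10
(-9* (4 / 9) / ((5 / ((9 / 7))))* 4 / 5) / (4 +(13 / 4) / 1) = -576 / 5075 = -0.11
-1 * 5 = -5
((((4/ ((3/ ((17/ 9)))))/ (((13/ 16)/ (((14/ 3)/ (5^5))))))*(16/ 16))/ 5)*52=60928/ 1265625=0.05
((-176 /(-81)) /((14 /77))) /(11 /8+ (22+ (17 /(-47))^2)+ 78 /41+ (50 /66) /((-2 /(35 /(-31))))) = 239165920576 /517050635931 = 0.46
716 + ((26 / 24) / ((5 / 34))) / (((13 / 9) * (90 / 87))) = 72093 / 100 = 720.93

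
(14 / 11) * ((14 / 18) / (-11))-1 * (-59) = 64153 / 1089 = 58.91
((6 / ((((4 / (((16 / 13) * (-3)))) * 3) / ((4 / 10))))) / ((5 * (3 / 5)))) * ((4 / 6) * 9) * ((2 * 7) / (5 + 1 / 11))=-264 / 65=-4.06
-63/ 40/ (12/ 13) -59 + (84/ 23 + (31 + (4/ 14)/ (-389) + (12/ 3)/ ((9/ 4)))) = -2189442653/ 90185760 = -24.28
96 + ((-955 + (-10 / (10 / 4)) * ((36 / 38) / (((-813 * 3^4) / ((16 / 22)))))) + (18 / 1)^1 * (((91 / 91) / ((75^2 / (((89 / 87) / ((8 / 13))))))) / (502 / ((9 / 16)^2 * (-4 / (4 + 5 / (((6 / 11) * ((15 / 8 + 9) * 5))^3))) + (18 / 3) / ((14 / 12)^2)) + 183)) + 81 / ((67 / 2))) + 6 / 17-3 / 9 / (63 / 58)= -5280669600443812273352500191406799 / 6165146358403889673966806002500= -856.54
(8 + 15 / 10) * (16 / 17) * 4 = 608 / 17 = 35.76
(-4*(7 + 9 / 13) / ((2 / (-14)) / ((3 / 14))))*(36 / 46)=10800 / 299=36.12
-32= -32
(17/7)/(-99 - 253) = -17/2464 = -0.01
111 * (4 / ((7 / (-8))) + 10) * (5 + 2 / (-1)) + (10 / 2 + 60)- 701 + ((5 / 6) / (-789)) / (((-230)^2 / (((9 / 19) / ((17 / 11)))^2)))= 4762074895279017 / 4064194619240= 1171.71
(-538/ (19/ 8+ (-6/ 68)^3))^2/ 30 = 3493237260818/ 2041083375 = 1711.46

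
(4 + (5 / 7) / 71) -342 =-337.99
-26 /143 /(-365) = 2 /4015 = 0.00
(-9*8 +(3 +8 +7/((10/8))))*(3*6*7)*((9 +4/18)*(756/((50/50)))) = -243336744/5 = -48667348.80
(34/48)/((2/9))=51/16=3.19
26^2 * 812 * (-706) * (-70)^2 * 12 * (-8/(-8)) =-22786874073600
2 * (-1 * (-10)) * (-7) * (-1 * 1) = 140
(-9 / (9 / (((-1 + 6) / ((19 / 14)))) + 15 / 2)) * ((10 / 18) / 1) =-175 / 348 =-0.50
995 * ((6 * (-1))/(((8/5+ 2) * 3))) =-4975/9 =-552.78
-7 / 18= -0.39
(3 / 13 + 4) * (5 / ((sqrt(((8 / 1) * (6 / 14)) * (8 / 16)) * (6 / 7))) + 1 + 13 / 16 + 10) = 1925 * sqrt(21) / 468 + 10395 / 208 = 68.83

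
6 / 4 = 3 / 2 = 1.50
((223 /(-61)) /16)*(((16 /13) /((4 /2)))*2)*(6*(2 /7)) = -2676 /5551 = -0.48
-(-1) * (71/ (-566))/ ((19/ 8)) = -284/ 5377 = -0.05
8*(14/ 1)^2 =1568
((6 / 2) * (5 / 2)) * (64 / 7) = 480 / 7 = 68.57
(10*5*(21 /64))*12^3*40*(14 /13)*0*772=0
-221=-221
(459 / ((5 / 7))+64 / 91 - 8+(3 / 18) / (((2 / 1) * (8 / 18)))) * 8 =4626373 / 910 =5083.93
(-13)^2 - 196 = -27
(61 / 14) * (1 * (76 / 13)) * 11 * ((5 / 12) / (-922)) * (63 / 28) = -191235 / 671216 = -0.28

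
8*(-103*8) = -6592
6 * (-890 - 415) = -7830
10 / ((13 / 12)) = 120 / 13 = 9.23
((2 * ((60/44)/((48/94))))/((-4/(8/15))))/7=-47/462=-0.10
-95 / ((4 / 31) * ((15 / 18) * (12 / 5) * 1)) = -2945 / 8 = -368.12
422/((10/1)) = 42.20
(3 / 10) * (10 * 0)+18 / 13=18 / 13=1.38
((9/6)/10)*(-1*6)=-0.90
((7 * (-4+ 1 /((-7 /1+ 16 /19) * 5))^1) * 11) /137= -181643 /80145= -2.27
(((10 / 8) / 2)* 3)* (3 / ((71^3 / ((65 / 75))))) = 39 / 2863288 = 0.00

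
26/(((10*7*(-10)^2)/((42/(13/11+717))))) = 429/1975000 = 0.00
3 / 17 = 0.18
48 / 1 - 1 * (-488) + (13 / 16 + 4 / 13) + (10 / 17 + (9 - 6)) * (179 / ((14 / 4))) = 17837103 / 24752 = 720.63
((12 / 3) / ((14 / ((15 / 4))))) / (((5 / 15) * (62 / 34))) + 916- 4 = 396573 / 434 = 913.76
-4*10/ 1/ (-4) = 10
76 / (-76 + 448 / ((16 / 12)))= 19 / 65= 0.29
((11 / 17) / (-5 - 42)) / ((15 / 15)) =-11 / 799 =-0.01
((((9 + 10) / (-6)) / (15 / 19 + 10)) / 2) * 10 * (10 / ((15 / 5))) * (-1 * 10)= 18050 / 369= 48.92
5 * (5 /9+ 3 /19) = 610 /171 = 3.57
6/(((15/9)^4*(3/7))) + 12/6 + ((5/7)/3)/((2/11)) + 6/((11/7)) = 2582033/288750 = 8.94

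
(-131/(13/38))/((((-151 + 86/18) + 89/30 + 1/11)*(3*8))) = 410685/3685058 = 0.11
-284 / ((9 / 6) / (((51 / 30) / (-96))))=1207 / 360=3.35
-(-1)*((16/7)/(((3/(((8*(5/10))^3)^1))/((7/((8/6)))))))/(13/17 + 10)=4352/183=23.78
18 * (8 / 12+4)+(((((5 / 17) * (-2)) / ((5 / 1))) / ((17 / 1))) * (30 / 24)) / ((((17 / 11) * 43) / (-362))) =17755711 / 211259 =84.05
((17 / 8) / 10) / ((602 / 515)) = 1751 / 9632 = 0.18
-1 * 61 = -61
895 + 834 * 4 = 4231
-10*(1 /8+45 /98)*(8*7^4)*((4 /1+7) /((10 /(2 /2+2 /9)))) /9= -1357741 /81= -16762.23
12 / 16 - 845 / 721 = -0.42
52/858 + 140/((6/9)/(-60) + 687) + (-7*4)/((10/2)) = -54432706/10201785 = -5.34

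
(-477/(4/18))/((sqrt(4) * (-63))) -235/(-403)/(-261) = 50165711/2945124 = 17.03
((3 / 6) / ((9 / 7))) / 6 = 7 / 108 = 0.06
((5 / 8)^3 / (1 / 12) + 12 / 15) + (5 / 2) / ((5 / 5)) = 3987 / 640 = 6.23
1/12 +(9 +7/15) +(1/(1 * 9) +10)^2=181091/1620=111.78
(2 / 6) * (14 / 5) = 0.93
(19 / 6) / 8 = 19 / 48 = 0.40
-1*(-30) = 30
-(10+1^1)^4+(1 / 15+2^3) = -219494 / 15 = -14632.93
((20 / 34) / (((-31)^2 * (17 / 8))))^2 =6400 / 77133397441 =0.00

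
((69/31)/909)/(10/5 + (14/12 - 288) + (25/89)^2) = -364366/42372571309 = -0.00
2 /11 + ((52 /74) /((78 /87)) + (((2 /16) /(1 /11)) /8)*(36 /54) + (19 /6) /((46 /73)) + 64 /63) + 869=16533967199 /18871776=876.12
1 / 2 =0.50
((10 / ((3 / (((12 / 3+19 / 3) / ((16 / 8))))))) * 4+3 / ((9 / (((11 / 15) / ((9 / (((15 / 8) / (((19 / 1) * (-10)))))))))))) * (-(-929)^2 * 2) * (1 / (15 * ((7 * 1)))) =-2439980021749 / 2154600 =-1132451.51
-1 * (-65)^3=274625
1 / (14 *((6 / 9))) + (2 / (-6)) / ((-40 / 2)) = 13 / 105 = 0.12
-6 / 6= -1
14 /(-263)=-14 /263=-0.05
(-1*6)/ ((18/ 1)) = -1/ 3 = -0.33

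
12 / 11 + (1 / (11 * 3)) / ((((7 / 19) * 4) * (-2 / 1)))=1997 / 1848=1.08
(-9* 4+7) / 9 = -29 / 9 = -3.22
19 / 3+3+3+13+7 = 97 / 3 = 32.33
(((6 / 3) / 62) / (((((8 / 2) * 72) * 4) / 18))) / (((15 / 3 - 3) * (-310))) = -1 / 1230080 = -0.00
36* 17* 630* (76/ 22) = 14651280/ 11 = 1331934.55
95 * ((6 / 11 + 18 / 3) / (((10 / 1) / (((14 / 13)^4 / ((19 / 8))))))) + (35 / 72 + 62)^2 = 6416490305843 / 1628662464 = 3939.73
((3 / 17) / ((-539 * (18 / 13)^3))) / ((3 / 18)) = -2197 / 2968812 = -0.00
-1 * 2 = -2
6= 6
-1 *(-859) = 859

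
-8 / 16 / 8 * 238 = -14.88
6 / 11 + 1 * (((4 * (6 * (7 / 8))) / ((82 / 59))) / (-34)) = 0.10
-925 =-925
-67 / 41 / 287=-67 / 11767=-0.01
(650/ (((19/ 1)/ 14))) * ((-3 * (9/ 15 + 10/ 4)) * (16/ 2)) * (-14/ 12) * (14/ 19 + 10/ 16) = 20438145/ 361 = 56615.36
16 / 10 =8 / 5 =1.60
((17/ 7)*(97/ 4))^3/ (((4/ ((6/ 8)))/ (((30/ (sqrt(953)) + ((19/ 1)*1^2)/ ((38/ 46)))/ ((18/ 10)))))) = 112099061225*sqrt(953)/ 167362048 + 515655681635/ 1053696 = 510055.22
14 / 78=7 / 39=0.18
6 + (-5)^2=31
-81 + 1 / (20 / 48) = -393 / 5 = -78.60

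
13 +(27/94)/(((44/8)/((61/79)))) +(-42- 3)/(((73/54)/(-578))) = 57404507458/2981539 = 19253.31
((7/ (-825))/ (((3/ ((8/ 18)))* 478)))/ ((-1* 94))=7/ 250215075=0.00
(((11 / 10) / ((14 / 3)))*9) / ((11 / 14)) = 27 / 10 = 2.70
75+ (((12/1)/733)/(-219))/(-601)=2411918179/32158909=75.00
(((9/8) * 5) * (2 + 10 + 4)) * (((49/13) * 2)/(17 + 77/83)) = 61005/1612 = 37.84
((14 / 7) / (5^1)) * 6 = 2.40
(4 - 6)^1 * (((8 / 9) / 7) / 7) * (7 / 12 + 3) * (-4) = 688 / 1323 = 0.52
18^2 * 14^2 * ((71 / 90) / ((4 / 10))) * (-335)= -41956740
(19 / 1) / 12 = 19 / 12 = 1.58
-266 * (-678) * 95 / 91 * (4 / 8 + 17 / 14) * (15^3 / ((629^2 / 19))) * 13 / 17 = 1883412810000 / 47081279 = 40003.43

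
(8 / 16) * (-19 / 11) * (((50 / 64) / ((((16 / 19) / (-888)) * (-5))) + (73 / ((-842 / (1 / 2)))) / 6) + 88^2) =-12146334421 / 1778304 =-6830.29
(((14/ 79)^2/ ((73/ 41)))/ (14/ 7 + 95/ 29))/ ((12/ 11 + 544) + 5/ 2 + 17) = 5126968/ 865814859909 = 0.00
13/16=0.81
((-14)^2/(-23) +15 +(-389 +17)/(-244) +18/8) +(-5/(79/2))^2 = 359662099/35024492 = 10.27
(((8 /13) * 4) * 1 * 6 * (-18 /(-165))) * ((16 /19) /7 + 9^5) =9047270016 /95095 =95139.28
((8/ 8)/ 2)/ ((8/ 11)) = 11/ 16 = 0.69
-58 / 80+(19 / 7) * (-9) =-7043 / 280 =-25.15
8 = 8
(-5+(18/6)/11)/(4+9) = -4/11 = -0.36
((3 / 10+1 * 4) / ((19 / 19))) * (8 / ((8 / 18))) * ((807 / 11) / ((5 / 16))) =4996944 / 275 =18170.71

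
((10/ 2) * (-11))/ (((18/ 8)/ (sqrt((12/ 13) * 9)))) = -440 * sqrt(39)/ 39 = -70.46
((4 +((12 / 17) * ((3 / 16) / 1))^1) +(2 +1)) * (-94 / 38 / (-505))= 4559 / 130492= 0.03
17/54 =0.31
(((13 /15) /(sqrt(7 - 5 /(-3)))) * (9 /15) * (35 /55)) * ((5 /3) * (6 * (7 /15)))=49 * sqrt(78) /825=0.52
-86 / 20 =-43 / 10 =-4.30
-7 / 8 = -0.88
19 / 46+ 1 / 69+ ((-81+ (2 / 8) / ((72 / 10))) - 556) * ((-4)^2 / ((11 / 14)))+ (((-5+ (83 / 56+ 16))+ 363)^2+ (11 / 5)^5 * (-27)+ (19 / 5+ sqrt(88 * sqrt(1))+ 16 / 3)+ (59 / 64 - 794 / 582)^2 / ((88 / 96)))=2 * sqrt(22)+ 425405972050021432489 / 3359329142400000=126643.58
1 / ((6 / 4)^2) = 0.44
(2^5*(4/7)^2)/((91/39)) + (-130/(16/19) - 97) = -677485/2744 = -246.90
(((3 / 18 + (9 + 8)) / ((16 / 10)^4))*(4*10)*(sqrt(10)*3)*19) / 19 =321875*sqrt(10) / 1024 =994.00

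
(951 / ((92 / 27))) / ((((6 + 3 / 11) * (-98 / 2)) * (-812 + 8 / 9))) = 847341 / 756893200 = 0.00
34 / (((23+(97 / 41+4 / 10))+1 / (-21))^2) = 630122850 / 12258254089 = 0.05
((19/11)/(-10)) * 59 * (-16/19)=472/55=8.58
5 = 5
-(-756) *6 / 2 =2268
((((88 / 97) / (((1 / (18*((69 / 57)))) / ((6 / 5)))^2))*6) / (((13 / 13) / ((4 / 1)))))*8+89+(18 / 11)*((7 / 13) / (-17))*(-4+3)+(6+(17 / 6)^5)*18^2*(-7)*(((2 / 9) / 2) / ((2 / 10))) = -54450424424603029 / 459682165800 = -118452.33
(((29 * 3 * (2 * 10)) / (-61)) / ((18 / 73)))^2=448168900 / 33489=13382.57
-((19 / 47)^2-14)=13.84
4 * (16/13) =64/13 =4.92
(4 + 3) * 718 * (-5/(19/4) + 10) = 854420/19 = 44969.47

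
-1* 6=-6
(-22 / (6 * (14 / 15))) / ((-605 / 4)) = 2 / 77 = 0.03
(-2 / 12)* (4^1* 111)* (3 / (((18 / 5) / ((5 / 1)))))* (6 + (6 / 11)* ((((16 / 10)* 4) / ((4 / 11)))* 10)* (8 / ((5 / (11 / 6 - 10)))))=1154770 / 3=384923.33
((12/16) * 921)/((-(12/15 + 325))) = -1535/724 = -2.12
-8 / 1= -8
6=6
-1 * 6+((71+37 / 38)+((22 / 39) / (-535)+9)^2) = 2431105878497 / 16543232550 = 146.95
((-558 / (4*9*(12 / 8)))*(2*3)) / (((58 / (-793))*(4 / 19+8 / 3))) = 294.62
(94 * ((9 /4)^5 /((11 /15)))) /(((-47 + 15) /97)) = -4038065865 /180224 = -22405.82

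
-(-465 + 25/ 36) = 16715/ 36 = 464.31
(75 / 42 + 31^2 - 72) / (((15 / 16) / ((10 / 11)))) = 66512 / 77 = 863.79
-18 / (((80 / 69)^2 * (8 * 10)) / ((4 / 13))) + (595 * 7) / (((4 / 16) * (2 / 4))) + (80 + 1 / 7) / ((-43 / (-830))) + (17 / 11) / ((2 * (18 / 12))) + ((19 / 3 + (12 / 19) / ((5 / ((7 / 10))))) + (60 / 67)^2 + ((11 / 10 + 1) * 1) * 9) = 24595286519193887473 / 704866658496000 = 34893.53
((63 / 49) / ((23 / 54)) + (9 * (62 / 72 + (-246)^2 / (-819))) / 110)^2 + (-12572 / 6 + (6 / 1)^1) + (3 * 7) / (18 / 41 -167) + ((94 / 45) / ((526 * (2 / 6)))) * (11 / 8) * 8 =-2080.59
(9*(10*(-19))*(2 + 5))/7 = -1710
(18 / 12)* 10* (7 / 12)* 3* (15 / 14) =225 / 8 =28.12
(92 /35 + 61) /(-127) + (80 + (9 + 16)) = 464498 /4445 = 104.50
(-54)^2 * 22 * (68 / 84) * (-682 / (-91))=247926096 / 637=389208.94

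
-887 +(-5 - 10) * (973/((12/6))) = -8184.50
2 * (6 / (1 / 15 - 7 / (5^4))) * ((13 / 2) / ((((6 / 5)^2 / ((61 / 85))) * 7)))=190625 / 1904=100.12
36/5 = 7.20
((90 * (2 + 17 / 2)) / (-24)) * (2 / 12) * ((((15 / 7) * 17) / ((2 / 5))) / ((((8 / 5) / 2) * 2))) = -95625 / 256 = -373.54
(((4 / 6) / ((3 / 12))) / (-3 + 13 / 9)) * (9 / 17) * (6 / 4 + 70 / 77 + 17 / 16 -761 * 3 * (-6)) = -65109393 / 5236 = -12434.95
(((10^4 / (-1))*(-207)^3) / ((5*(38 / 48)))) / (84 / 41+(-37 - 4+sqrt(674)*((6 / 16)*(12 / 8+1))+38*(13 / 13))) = 9682069542912000 / 268675067+9542424309120000*sqrt(674) / 268675067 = 958100862.39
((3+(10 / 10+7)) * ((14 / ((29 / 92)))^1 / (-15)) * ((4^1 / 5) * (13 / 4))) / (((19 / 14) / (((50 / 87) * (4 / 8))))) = -2578576 / 143811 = -17.93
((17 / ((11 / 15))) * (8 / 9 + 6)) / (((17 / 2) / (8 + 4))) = 2480 / 11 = 225.45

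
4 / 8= 0.50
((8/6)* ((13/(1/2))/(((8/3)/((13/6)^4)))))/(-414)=-371293/536544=-0.69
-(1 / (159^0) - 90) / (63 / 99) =979 / 7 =139.86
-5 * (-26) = 130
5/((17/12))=3.53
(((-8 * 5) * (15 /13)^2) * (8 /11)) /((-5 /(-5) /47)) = -3384000 /1859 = -1820.33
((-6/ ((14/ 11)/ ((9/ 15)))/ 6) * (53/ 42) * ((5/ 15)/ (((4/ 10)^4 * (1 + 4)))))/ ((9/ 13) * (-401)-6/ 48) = 715/ 128184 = 0.01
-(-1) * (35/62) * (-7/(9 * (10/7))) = -343/1116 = -0.31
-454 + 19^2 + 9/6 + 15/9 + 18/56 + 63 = -2227/84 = -26.51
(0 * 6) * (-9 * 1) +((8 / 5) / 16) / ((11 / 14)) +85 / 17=282 / 55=5.13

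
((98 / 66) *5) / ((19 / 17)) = 4165 / 627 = 6.64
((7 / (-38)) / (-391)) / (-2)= -7 / 29716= -0.00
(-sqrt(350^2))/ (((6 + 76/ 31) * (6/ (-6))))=5425/ 131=41.41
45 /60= 3 /4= 0.75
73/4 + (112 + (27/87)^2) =438485/3364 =130.35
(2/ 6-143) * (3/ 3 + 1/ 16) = -1819/ 12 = -151.58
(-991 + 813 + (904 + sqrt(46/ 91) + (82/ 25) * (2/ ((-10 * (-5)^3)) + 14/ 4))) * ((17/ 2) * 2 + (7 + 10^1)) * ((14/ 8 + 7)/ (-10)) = -1371261633/ 62500- 17 * sqrt(4186)/ 52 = -21961.34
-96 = -96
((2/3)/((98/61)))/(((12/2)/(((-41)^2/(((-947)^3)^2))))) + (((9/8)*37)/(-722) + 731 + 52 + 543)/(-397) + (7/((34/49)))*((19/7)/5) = 132461990770774595079750277889/61997628943947000484798465680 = 2.14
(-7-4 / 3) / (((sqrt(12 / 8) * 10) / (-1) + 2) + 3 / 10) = 0.84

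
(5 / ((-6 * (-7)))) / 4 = 0.03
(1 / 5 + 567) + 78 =3226 / 5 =645.20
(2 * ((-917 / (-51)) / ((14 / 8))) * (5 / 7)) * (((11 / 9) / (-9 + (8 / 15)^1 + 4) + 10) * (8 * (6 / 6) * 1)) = 4820800 / 4221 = 1142.10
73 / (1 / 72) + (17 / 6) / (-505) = 15925663 / 3030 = 5255.99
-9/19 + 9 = 162/19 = 8.53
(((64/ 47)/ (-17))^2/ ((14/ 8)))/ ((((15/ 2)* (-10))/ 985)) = -3227648/ 67032105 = -0.05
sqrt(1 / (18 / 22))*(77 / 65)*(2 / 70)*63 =231*sqrt(11) / 325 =2.36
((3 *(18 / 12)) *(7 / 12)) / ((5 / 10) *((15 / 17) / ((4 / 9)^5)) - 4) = 91392 / 746471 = 0.12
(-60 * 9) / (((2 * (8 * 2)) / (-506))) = 34155 / 4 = 8538.75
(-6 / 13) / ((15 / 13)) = -2 / 5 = -0.40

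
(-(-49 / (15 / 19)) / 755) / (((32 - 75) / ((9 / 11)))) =-2793 / 1785575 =-0.00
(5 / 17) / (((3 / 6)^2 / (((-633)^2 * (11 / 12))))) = 7345965 / 17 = 432115.59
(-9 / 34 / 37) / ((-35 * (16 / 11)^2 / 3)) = 3267 / 11271680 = 0.00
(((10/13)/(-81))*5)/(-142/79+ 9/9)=3950/66339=0.06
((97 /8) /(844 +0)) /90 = 97 /607680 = 0.00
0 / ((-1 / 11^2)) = 0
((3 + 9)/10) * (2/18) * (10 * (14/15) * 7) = 392/45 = 8.71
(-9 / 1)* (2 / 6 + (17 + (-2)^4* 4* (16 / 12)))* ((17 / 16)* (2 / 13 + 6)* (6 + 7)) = -78540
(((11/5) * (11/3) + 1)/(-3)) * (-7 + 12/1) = -136/9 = -15.11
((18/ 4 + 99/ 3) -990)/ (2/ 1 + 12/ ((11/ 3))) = -20955/ 116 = -180.65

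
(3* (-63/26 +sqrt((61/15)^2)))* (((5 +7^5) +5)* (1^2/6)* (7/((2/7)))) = 528205153/1560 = 338593.05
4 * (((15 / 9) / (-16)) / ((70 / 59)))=-59 / 168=-0.35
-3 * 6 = -18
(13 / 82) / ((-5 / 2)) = -13 / 205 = -0.06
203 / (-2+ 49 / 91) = -2639 / 19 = -138.89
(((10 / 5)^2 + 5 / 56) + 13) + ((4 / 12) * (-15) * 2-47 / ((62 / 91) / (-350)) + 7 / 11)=24152.08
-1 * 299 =-299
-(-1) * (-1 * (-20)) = 20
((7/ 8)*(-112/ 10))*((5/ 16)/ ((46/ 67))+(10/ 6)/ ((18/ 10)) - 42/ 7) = 4497563/ 99360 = 45.27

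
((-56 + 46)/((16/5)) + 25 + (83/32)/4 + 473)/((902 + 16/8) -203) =63427/89728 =0.71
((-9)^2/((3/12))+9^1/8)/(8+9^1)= 19.12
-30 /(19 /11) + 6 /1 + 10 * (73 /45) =4.85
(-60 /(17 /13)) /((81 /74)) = -19240 /459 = -41.92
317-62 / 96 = 15185 / 48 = 316.35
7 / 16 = 0.44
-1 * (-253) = 253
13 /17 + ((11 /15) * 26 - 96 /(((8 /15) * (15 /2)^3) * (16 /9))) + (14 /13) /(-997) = 323734969 /16525275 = 19.59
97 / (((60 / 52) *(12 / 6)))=1261 / 30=42.03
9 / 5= 1.80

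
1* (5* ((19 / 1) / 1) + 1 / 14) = 1331 / 14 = 95.07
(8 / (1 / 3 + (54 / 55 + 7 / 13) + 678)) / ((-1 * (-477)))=2860 / 115933737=0.00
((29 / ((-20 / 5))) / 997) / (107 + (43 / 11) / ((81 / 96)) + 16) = -8613 / 151173116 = -0.00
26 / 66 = 13 / 33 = 0.39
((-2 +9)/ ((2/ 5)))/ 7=5/ 2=2.50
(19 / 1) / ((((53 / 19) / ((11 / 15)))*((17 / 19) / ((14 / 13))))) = 1056286 / 175695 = 6.01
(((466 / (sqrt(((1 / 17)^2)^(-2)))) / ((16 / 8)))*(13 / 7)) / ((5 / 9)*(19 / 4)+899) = 109044 / 65664557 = 0.00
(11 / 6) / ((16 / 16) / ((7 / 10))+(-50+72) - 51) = -77 / 1158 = -0.07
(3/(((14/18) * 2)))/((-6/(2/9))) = -1/14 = -0.07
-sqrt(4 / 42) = -sqrt(42) / 21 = -0.31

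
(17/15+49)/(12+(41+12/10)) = 752/813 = 0.92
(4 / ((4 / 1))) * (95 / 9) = 95 / 9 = 10.56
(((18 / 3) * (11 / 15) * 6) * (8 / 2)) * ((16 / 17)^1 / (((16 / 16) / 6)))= 50688 / 85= 596.33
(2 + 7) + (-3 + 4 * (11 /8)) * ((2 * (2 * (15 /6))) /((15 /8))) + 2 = 73 /3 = 24.33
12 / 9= 4 / 3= 1.33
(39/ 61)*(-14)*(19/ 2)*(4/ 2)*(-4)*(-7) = -290472/ 61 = -4761.84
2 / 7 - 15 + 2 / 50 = -14.67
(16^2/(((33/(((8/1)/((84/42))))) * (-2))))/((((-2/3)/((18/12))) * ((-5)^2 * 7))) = 384/1925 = 0.20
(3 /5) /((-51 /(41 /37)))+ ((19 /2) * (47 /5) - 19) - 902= -1046295 /1258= -831.71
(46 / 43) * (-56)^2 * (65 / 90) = 937664 / 387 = 2422.90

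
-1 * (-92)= 92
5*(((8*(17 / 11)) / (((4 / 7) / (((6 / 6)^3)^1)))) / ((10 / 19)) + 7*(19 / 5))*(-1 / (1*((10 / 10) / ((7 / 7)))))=-3724 / 11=-338.55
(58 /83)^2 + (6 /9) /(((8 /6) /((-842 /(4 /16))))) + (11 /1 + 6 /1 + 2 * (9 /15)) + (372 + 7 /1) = -44307006 /34445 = -1286.31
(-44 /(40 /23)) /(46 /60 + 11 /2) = -759 /188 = -4.04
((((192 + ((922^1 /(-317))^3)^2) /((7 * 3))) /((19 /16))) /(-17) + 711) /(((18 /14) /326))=1591161183748604677137190 /8849563702020303849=179801.09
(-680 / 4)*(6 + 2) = -1360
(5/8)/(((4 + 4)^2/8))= 5/64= 0.08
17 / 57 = 0.30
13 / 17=0.76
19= 19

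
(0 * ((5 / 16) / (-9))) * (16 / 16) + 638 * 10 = 6380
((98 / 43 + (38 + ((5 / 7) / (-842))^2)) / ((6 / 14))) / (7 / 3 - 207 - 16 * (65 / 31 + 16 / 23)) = -42900039130651 / 113815910769400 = -0.38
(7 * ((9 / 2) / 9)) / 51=7 / 102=0.07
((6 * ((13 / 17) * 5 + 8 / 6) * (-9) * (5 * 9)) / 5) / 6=-7101 / 17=-417.71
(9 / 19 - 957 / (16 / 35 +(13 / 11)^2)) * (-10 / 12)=429.79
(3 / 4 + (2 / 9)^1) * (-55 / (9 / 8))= -3850 / 81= -47.53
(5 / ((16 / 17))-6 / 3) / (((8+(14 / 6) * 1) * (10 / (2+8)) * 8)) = 159 / 3968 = 0.04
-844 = -844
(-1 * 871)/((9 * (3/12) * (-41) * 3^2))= 1.05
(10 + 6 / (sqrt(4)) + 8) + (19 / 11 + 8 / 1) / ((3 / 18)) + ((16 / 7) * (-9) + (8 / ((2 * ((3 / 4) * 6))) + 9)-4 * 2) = 42052 / 693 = 60.68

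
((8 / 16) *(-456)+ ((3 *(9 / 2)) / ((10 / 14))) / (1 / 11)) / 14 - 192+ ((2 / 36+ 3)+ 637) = 562741 / 1260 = 446.62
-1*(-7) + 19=26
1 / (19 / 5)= 5 / 19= 0.26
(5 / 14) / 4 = 5 / 56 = 0.09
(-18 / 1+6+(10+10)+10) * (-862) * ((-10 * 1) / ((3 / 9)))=465480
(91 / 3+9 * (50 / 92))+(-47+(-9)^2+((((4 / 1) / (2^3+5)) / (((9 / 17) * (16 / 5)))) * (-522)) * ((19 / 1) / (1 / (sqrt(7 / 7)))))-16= -1748.12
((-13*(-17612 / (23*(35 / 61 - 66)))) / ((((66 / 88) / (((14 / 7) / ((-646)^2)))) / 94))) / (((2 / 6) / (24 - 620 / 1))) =7080985408 / 43333357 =163.41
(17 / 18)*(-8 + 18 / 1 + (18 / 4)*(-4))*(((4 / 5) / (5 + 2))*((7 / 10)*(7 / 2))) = -476 / 225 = -2.12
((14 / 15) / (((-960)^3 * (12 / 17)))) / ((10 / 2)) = -119 / 398131200000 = -0.00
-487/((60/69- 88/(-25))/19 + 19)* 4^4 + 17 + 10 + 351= -1282624178/210099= -6104.86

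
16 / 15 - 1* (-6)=106 / 15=7.07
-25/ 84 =-0.30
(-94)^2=8836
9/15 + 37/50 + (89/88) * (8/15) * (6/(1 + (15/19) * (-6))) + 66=2595807/39050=66.47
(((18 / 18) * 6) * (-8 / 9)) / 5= -16 / 15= -1.07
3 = 3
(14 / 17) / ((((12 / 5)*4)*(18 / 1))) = 35 / 7344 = 0.00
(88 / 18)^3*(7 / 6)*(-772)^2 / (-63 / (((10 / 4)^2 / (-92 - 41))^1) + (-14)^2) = 39662735200 / 750141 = 52873.71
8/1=8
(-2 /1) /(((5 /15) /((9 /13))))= -4.15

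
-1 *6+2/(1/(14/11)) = -38/11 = -3.45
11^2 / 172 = 121 / 172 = 0.70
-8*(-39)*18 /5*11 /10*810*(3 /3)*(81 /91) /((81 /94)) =36181728 /35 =1033763.66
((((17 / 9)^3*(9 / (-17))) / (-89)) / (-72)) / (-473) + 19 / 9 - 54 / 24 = -34098281 / 245509704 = -0.14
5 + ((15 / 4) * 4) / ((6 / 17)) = 95 / 2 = 47.50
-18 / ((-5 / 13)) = 46.80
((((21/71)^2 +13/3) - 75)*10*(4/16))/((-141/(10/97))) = 26684225/206837271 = 0.13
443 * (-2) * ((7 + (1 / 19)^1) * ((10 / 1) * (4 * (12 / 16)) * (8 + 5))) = -46302360 / 19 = -2436966.32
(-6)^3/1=-216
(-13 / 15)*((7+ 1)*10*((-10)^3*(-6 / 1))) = -416000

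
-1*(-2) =2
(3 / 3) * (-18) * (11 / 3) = -66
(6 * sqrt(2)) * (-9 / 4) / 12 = -9 * sqrt(2) / 8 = -1.59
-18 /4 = -9 /2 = -4.50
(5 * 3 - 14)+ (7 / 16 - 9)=-121 / 16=-7.56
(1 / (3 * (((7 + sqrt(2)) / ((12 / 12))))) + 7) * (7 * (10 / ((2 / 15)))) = 173950 / 47 - 175 * sqrt(2) / 47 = 3695.80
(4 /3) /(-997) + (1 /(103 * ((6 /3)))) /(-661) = -547655 /407272506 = -0.00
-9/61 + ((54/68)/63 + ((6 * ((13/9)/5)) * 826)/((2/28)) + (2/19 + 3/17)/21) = 82935256283/4137630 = 20044.15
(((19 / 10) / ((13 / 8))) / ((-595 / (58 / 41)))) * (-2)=8816 / 1585675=0.01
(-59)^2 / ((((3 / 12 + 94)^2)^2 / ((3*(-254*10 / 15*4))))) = -1810788352 / 20200652641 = -0.09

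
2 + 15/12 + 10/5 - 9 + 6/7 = -81/28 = -2.89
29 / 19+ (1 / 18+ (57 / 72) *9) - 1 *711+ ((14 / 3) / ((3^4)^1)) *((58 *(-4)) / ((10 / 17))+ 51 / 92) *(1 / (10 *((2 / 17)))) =-7662532517 / 10619100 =-721.58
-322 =-322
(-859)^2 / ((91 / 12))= 8854572 / 91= 97302.99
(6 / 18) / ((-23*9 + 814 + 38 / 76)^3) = 8 / 5380840125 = 0.00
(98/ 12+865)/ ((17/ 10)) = 26195/ 51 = 513.63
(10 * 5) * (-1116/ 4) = -13950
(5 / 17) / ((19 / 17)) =5 / 19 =0.26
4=4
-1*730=-730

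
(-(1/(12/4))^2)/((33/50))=-50/297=-0.17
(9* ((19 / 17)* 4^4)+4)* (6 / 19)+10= 266294 / 323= 824.44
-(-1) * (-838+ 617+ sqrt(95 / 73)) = -221+ sqrt(6935) / 73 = -219.86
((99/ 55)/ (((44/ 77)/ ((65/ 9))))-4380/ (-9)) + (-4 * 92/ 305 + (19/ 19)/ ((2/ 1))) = 1861879/ 3660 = 508.71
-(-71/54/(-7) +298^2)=-33567983/378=-88804.19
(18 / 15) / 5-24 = -594 / 25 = -23.76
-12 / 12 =-1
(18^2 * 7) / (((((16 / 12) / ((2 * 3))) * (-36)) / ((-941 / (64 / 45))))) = 24009615 / 128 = 187575.12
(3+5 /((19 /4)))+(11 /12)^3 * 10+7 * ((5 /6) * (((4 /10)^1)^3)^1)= 12.13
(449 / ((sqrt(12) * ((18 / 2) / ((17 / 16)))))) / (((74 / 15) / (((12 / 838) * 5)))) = 190825 * sqrt(3) / 1488288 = 0.22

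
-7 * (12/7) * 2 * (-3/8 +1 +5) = -135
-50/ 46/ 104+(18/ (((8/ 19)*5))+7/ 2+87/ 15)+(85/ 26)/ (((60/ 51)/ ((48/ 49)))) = 12049969/ 586040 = 20.56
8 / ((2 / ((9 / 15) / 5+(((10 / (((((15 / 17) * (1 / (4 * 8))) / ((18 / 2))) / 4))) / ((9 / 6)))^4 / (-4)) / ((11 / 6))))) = -860927912470118268 / 275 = -3130646954436793.70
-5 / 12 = -0.42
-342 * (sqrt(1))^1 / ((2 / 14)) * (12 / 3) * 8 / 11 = -76608 / 11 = -6964.36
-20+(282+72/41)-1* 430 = -6816/41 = -166.24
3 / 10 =0.30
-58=-58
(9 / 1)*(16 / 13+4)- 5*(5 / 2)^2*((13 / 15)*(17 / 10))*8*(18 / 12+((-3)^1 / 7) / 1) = -63257 / 182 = -347.57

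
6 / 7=0.86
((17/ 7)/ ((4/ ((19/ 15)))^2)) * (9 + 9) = 6137/ 1400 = 4.38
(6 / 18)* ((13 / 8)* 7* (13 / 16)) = 1183 / 384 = 3.08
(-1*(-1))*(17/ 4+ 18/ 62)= 563/ 124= 4.54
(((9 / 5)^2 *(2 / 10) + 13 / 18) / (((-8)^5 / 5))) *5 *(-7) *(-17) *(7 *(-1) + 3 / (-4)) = 11373187 / 11796480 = 0.96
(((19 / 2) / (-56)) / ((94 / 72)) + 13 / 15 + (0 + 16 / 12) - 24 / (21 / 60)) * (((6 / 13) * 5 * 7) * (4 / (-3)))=875158 / 611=1432.34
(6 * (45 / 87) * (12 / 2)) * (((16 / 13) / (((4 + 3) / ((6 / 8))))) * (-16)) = -103680 / 2639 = -39.29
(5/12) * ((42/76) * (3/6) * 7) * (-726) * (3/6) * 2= -88935/152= -585.10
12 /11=1.09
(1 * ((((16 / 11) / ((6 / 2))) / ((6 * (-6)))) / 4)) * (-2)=2 / 297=0.01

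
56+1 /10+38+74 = 1681 /10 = 168.10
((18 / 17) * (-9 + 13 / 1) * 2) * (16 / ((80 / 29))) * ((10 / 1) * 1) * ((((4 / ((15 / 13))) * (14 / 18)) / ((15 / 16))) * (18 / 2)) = 5404672 / 425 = 12716.88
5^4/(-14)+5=-555/14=-39.64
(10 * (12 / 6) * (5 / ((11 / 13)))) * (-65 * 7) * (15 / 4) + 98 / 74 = -82070086 / 407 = -201646.40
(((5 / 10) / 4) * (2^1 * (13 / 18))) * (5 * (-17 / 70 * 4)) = -221 / 252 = -0.88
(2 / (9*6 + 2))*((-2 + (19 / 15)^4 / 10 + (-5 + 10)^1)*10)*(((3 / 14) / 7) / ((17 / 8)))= 1649071 / 98398125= 0.02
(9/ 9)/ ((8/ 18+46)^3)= 729/ 73034632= 0.00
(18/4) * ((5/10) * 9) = 81/4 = 20.25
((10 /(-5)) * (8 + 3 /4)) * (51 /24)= -595 /16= -37.19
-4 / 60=-1 / 15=-0.07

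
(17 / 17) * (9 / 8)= 1.12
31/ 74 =0.42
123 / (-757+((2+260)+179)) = -123 / 316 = -0.39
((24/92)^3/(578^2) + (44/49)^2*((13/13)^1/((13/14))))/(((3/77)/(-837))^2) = 37060250085182284290/92474200637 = 400763129.93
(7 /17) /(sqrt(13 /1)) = 7 * sqrt(13) /221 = 0.11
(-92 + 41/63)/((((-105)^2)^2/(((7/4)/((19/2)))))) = -1151/8314062750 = -0.00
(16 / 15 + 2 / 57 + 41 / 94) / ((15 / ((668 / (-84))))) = -6880567 / 8438850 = -0.82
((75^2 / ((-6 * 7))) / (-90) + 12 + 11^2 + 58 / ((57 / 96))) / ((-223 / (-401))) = 148589347 / 355908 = 417.49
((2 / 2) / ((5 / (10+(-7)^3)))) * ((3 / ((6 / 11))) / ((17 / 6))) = -10989 / 85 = -129.28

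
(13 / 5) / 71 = 13 / 355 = 0.04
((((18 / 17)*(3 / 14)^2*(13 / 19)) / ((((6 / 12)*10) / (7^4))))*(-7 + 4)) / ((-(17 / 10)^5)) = 1547910000 / 458613811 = 3.38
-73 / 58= -1.26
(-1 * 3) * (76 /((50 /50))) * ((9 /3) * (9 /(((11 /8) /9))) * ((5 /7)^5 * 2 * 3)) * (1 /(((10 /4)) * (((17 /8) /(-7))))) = 26593920000 /448987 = 59230.94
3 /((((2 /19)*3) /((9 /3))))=57 /2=28.50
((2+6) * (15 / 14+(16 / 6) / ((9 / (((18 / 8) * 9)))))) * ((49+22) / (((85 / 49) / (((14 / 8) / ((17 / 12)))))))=4133052 / 1445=2860.24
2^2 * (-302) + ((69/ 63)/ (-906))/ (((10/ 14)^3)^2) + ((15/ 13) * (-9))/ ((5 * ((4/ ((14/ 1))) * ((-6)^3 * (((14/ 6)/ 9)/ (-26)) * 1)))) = -205783874369/ 169875000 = -1211.38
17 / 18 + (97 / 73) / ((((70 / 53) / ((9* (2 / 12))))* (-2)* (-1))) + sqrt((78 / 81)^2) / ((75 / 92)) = 23843111 / 8278200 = 2.88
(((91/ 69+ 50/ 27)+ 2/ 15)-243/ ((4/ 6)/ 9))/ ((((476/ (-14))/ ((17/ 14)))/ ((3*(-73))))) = -212235893/ 8280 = -25632.35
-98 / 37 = -2.65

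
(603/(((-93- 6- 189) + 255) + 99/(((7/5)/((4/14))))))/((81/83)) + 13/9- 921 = -5461541/5643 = -967.84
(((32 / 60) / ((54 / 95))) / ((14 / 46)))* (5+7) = 36.99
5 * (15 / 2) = 75 / 2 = 37.50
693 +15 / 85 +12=11988 / 17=705.18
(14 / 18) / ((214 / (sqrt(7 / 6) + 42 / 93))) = 49 / 29853 + 7*sqrt(42) / 11556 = 0.01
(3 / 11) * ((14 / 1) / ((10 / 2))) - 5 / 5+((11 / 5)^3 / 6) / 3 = 8791 / 24750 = 0.36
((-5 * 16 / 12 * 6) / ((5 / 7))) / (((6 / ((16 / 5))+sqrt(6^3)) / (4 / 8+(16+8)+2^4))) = 30240 / 1511 - 96768 * sqrt(6) / 1511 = -136.86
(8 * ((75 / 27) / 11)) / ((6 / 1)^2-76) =-5 / 99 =-0.05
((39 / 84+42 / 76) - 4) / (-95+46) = 1587 / 26068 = 0.06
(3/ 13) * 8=24/ 13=1.85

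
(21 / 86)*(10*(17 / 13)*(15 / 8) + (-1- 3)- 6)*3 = 47565 / 4472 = 10.64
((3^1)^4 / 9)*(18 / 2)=81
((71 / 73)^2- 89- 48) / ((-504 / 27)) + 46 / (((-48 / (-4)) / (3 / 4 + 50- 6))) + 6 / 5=115125761 / 639480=180.03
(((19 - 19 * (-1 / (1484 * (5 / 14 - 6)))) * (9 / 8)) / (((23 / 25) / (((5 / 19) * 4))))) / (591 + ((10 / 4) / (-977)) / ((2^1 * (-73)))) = 671817074625 / 16236622961549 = 0.04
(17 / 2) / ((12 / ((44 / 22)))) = 17 / 12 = 1.42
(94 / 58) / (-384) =-47 / 11136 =-0.00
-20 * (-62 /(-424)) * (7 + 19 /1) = -4030 /53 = -76.04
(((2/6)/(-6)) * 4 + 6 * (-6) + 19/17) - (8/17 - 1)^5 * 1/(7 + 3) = -4485381469/127787130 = -35.10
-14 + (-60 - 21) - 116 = -211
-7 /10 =-0.70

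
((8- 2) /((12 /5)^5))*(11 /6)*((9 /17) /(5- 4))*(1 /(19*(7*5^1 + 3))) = 34375 /339351552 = 0.00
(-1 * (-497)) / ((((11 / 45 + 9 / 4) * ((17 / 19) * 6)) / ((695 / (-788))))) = -98443275 / 3007402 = -32.73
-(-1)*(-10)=-10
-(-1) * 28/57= 28/57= 0.49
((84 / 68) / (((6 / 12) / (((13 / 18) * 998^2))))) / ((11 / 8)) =725090912 / 561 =1292497.17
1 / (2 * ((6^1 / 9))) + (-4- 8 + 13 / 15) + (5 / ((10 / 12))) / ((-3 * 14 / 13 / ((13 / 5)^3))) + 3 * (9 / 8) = -832639 / 21000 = -39.65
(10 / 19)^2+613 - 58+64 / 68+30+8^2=3990389 / 6137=650.22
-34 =-34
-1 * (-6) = 6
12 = 12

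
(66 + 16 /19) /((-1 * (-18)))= 635 /171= 3.71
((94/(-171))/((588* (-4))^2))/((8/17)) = -799/3783822336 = -0.00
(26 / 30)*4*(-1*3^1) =-52 / 5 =-10.40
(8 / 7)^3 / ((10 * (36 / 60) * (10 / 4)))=512 / 5145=0.10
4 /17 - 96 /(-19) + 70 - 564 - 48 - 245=-252493 /323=-781.71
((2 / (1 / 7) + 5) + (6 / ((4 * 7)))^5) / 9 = 10218899 / 4840416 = 2.11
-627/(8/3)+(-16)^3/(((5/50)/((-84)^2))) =-2312111961/8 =-289013995.12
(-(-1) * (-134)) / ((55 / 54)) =-7236 / 55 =-131.56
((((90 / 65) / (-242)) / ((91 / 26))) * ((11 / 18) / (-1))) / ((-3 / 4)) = -4 / 3003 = -0.00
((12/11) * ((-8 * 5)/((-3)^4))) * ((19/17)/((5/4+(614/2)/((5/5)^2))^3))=-194560/9464432985513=-0.00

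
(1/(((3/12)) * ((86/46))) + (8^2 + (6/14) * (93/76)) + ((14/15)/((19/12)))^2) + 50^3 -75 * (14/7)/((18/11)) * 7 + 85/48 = 16224449772053/130393200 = 124427.12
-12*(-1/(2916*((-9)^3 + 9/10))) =-10/1769283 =-0.00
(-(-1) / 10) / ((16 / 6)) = 3 / 80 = 0.04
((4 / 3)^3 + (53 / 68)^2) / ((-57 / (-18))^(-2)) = 134212219 / 4494528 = 29.86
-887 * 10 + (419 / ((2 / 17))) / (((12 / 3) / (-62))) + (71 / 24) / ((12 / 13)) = -64070.05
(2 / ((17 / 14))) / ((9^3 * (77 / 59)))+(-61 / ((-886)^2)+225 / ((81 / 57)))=16943903480453 / 107013009708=158.33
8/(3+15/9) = 1.71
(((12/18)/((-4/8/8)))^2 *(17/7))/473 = 17408/29799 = 0.58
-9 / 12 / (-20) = 3 / 80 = 0.04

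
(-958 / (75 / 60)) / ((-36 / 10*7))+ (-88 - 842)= -899.59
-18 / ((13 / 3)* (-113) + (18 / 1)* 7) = 54 / 1091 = 0.05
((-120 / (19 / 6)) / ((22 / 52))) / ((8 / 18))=-42120 / 209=-201.53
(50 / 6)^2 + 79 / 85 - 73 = -2009 / 765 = -2.63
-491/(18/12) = -982/3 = -327.33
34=34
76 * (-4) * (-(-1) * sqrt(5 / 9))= -304 * sqrt(5) / 3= -226.59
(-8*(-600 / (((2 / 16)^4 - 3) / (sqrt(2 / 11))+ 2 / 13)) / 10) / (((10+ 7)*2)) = -2.05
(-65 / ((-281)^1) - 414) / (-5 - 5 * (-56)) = -116269 / 77275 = -1.50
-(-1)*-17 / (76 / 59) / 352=-1003 / 26752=-0.04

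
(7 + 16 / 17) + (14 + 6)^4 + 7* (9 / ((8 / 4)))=5441341 / 34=160039.44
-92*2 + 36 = -148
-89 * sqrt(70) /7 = -106.38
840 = 840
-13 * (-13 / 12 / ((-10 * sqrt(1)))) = -169 / 120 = -1.41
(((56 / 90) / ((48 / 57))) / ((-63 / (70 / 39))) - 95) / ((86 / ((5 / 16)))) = -3001715 / 8693568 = -0.35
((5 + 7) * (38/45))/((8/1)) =19/15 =1.27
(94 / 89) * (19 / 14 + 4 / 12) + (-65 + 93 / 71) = -8214691 / 132699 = -61.90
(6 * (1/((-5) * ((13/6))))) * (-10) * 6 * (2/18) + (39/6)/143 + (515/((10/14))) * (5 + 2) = 1444511/286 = 5050.74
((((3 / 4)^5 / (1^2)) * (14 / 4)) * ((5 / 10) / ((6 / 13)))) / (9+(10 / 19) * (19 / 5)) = 7371 / 90112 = 0.08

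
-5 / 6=-0.83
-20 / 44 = -5 / 11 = -0.45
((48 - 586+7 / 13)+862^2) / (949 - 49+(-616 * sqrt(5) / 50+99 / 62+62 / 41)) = 96053998440307600 * sqrt(5) / 8556191075198377+7041171065751526250 / 8556191075198377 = 848.04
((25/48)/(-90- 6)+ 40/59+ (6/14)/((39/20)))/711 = 22076335/17590390272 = 0.00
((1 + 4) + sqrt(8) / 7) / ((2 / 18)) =18 * sqrt(2) / 7 + 45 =48.64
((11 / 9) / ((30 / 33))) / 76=121 / 6840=0.02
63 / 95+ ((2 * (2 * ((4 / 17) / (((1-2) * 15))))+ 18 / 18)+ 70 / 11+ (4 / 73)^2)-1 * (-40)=13623076996 / 284009055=47.97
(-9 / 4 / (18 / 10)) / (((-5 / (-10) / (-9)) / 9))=405 / 2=202.50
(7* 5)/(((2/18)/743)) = 234045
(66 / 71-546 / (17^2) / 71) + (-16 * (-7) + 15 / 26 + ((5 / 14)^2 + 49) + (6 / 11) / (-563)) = 52649533282761 / 323784977516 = 162.61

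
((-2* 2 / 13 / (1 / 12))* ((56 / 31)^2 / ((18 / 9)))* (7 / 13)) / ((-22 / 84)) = 12.39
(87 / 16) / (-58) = -3 / 32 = -0.09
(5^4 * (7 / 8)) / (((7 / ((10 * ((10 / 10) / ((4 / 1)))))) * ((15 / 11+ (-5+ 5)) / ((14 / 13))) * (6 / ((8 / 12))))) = 48125 / 2808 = 17.14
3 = 3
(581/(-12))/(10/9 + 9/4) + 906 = 107883/121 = 891.60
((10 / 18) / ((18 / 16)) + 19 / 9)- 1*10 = -599 / 81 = -7.40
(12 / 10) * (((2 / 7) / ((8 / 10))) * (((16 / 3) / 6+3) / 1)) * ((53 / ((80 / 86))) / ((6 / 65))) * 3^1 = 148135 / 48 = 3086.15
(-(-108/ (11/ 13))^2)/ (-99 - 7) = 985608/ 6413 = 153.69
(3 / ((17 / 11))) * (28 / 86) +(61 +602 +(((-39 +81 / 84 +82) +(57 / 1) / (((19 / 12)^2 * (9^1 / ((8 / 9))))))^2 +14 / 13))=67778885815967 / 24206193648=2800.06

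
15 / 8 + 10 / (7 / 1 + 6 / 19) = 3605 / 1112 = 3.24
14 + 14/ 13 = 196/ 13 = 15.08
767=767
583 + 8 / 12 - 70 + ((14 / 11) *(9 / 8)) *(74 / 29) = 990151 / 1914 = 517.32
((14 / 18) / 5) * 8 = 56 / 45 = 1.24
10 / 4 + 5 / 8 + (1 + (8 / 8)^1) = 41 / 8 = 5.12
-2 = -2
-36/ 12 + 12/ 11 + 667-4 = 7272/ 11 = 661.09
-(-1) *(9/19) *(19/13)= 9/13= 0.69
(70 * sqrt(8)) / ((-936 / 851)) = -29785 * sqrt(2) / 234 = -180.01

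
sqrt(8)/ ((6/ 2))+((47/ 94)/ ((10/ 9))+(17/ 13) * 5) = 2 * sqrt(2)/ 3+1817/ 260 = 7.93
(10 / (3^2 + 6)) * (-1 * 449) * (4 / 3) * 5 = -17960 / 9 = -1995.56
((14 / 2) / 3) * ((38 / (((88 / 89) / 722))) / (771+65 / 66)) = 4273157 / 50951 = 83.87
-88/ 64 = -11/ 8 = -1.38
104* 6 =624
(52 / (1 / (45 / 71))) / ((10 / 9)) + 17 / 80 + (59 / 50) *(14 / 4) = 965727 / 28400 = 34.00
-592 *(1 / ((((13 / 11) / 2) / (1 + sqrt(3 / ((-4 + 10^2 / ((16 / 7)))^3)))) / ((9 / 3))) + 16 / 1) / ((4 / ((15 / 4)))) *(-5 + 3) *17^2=6772521.95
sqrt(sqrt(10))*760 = 760*10^(1 /4) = 1351.49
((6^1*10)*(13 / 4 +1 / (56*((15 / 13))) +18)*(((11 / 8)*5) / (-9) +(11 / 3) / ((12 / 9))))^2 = 6525005339281 / 1016064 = 6421844.82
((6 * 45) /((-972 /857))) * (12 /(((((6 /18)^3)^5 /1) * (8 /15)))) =-307425332475 /4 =-76856333118.75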